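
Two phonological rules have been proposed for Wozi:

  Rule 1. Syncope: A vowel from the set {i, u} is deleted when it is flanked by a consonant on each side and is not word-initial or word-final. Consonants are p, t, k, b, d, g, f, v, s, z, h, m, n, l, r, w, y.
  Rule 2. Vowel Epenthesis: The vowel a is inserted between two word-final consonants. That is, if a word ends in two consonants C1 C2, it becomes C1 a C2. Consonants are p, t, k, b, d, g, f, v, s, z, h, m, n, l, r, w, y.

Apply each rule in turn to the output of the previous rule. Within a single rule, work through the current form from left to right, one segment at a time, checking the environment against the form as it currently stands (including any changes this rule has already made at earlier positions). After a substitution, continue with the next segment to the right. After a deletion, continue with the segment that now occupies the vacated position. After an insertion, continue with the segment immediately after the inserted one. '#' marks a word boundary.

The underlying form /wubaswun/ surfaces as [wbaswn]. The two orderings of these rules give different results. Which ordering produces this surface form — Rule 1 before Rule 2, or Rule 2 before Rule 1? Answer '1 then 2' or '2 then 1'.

Order 1 then 2:
  1 Syncope: [wubaswun] → [wbaswn]
  2 Vowel Epenthesis: [wbaswn] → [wbaswan]
  result: [wbaswan]
Order 2 then 1:
  2 Vowel Epenthesis: no change — [wubaswun]
  1 Syncope: [wubaswun] → [wbaswn]
  result: [wbaswn]

2 then 1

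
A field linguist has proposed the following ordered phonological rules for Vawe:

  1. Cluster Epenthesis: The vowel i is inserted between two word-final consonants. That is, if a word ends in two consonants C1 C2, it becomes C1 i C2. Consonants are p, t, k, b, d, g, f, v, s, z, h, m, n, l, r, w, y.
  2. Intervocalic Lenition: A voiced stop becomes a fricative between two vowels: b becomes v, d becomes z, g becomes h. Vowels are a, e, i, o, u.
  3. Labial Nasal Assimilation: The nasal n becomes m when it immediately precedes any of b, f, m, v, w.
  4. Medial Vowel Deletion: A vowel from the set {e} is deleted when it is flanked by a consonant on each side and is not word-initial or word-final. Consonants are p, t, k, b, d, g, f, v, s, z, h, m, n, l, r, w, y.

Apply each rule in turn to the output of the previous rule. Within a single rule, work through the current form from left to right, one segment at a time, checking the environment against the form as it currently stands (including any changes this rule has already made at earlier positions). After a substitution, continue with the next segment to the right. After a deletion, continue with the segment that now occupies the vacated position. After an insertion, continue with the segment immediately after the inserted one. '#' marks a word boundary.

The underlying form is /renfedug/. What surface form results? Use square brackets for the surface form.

[rmfzug]

1 Cluster Epenthesis: no change — [renfedug]
2 Intervocalic Lenition: [renfedug] → [renfezug]
3 Labial Nasal Assimilation: [renfezug] → [remfezug]
4 Medial Vowel Deletion: [remfezug] → [rmfzug]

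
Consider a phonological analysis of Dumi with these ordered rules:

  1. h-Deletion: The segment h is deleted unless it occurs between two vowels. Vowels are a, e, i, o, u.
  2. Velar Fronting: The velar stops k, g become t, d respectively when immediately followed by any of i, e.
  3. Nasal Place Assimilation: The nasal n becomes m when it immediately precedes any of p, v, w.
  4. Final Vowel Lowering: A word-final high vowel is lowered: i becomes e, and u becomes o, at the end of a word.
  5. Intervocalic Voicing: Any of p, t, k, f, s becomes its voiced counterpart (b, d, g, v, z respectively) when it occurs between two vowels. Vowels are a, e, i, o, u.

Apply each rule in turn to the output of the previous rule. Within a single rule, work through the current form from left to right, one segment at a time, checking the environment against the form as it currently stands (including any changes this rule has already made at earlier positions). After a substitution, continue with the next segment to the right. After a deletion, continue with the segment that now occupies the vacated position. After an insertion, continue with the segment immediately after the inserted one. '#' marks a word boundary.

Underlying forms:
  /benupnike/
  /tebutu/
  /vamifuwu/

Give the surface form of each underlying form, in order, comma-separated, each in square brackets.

[benupnide], [tebudo], [vamivuwo]

/benupnike/:
  1 h-Deletion: no change — [benupnike]
  2 Velar Fronting: [benupnike] → [benupnite]
  3 Nasal Place Assimilation: no change — [benupnite]
  4 Final Vowel Lowering: no change — [benupnite]
  5 Intervocalic Voicing: [benupnite] → [benupnide]
/tebutu/:
  1 h-Deletion: no change — [tebutu]
  2 Velar Fronting: no change — [tebutu]
  3 Nasal Place Assimilation: no change — [tebutu]
  4 Final Vowel Lowering: [tebutu] → [tebuto]
  5 Intervocalic Voicing: [tebuto] → [tebudo]
/vamifuwu/:
  1 h-Deletion: no change — [vamifuwu]
  2 Velar Fronting: no change — [vamifuwu]
  3 Nasal Place Assimilation: no change — [vamifuwu]
  4 Final Vowel Lowering: [vamifuwu] → [vamifuwo]
  5 Intervocalic Voicing: [vamifuwo] → [vamivuwo]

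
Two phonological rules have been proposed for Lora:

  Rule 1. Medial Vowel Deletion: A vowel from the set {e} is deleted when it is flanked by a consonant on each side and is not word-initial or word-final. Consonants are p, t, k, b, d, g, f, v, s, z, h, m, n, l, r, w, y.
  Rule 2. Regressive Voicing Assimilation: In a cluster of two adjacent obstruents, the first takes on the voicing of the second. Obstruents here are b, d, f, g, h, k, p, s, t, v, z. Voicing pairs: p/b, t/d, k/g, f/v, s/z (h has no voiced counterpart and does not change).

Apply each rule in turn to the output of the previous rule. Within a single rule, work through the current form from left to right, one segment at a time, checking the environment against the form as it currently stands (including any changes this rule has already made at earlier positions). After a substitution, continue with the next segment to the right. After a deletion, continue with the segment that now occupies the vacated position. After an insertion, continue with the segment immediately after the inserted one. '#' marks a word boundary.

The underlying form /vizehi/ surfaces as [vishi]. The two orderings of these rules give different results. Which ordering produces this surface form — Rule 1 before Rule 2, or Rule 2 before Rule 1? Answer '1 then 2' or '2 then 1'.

Order 1 then 2:
  1 Medial Vowel Deletion: [vizehi] → [vizhi]
  2 Regressive Voicing Assimilation: [vizhi] → [vishi]
  result: [vishi]
Order 2 then 1:
  2 Regressive Voicing Assimilation: no change — [vizehi]
  1 Medial Vowel Deletion: [vizehi] → [vizhi]
  result: [vizhi]

1 then 2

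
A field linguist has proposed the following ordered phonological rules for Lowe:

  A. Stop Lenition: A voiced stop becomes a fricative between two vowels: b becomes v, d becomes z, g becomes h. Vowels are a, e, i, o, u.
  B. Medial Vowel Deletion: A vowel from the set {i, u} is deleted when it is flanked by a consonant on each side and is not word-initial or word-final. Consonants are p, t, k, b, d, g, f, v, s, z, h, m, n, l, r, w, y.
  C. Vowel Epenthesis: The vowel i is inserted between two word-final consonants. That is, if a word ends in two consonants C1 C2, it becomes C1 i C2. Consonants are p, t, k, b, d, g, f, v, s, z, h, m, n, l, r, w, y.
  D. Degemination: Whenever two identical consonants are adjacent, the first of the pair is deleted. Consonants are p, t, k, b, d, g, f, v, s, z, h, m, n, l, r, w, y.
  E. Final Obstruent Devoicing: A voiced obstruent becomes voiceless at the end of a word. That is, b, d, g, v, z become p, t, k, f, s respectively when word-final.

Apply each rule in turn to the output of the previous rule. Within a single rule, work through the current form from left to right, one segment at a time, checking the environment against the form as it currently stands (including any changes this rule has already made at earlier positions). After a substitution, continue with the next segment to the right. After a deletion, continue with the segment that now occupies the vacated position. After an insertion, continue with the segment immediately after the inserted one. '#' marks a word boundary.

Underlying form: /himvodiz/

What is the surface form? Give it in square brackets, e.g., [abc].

[hmvozis]

A Stop Lenition: [himvodiz] → [himvoziz]
B Medial Vowel Deletion: [himvoziz] → [hmvozz]
C Vowel Epenthesis: [hmvozz] → [hmvoziz]
D Degemination: no change — [hmvoziz]
E Final Obstruent Devoicing: [hmvoziz] → [hmvozis]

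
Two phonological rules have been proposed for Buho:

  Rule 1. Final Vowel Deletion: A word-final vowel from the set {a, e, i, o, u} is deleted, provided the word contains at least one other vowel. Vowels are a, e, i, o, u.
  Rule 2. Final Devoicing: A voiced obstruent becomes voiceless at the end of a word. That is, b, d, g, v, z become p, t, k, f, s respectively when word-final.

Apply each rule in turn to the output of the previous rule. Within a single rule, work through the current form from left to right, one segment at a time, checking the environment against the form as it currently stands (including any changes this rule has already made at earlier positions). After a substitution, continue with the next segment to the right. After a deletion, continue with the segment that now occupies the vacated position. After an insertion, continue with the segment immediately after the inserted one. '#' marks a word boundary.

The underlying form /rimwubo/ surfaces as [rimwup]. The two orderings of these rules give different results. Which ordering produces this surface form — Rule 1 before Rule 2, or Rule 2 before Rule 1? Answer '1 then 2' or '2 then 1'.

Order 1 then 2:
  1 Final Vowel Deletion: [rimwubo] → [rimwub]
  2 Final Devoicing: [rimwub] → [rimwup]
  result: [rimwup]
Order 2 then 1:
  2 Final Devoicing: no change — [rimwubo]
  1 Final Vowel Deletion: [rimwubo] → [rimwub]
  result: [rimwub]

1 then 2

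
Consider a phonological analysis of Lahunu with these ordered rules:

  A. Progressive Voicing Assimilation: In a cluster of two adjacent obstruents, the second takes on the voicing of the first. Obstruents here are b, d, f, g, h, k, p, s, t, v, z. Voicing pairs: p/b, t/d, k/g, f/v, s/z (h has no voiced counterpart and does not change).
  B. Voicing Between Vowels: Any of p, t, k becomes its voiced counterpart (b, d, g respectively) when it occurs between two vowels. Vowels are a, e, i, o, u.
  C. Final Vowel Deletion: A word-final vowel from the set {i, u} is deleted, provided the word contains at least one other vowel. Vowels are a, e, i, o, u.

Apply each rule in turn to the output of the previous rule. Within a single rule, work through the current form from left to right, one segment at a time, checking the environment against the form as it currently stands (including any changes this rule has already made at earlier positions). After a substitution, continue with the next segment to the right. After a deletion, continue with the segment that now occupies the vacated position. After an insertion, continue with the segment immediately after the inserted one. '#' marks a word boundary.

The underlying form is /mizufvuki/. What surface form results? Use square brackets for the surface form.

A Progressive Voicing Assimilation: [mizufvuki] → [mizuffuki]
B Voicing Between Vowels: [mizuffuki] → [mizuffugi]
C Final Vowel Deletion: [mizuffugi] → [mizuffug]

[mizuffug]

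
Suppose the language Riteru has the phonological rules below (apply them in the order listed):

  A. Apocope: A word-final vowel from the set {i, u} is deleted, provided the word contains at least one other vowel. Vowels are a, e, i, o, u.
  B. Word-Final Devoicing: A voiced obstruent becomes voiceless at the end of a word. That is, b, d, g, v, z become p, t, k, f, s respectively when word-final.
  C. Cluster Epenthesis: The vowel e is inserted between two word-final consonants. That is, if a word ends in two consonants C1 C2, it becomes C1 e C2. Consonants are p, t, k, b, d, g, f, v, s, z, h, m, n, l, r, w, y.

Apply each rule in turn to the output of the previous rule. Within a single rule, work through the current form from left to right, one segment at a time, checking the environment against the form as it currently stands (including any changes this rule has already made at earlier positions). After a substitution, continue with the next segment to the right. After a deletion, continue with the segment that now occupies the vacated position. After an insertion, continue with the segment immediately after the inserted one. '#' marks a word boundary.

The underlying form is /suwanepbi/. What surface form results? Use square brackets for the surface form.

[suwanepep]

A Apocope: [suwanepbi] → [suwanepb]
B Word-Final Devoicing: [suwanepb] → [suwanepp]
C Cluster Epenthesis: [suwanepp] → [suwanepep]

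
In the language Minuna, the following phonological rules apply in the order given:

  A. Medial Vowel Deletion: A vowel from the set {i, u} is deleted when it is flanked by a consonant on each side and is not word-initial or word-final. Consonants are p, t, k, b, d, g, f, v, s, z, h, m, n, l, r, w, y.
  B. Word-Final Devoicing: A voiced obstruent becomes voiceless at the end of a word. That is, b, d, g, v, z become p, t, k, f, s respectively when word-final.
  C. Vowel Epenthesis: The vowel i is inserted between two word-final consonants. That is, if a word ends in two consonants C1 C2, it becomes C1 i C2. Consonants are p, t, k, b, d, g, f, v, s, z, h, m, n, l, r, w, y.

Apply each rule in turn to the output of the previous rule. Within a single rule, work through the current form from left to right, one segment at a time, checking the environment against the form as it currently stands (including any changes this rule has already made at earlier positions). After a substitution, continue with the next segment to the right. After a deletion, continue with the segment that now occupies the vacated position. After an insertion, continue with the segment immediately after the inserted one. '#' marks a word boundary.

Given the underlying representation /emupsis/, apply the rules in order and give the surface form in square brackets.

A Medial Vowel Deletion: [emupsis] → [empss]
B Word-Final Devoicing: no change — [empss]
C Vowel Epenthesis: [empss] → [empsis]

[empsis]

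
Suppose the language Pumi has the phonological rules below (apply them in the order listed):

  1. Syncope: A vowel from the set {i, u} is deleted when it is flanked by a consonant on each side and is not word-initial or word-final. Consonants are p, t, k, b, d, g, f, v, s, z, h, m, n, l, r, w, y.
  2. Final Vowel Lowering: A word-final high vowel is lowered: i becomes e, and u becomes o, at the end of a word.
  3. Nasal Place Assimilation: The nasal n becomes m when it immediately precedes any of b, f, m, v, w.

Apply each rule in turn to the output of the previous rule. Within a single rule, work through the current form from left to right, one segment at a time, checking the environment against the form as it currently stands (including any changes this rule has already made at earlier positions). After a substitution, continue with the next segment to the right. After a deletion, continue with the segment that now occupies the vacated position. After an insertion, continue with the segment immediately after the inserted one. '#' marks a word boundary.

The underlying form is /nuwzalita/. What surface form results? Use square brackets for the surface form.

[mwzalta]

1 Syncope: [nuwzalita] → [nwzalta]
2 Final Vowel Lowering: no change — [nwzalta]
3 Nasal Place Assimilation: [nwzalta] → [mwzalta]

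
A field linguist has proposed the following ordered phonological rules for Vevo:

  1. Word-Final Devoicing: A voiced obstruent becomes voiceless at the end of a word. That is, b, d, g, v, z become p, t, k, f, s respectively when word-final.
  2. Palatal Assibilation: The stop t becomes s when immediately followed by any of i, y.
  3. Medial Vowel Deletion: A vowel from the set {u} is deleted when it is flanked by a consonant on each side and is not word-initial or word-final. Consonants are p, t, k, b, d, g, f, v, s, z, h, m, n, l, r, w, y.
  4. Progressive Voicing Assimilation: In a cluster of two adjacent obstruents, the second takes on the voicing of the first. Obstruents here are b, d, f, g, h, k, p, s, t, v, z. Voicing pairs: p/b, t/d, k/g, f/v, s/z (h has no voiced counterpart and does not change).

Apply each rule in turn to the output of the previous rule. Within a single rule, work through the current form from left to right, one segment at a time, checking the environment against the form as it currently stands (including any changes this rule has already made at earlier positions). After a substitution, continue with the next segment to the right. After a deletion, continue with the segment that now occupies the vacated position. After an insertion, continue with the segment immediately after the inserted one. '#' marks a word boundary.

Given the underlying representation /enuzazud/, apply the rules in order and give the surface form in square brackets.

1 Word-Final Devoicing: [enuzazud] → [enuzazut]
2 Palatal Assibilation: no change — [enuzazut]
3 Medial Vowel Deletion: [enuzazut] → [enzazt]
4 Progressive Voicing Assimilation: [enzazt] → [enzazd]

[enzazd]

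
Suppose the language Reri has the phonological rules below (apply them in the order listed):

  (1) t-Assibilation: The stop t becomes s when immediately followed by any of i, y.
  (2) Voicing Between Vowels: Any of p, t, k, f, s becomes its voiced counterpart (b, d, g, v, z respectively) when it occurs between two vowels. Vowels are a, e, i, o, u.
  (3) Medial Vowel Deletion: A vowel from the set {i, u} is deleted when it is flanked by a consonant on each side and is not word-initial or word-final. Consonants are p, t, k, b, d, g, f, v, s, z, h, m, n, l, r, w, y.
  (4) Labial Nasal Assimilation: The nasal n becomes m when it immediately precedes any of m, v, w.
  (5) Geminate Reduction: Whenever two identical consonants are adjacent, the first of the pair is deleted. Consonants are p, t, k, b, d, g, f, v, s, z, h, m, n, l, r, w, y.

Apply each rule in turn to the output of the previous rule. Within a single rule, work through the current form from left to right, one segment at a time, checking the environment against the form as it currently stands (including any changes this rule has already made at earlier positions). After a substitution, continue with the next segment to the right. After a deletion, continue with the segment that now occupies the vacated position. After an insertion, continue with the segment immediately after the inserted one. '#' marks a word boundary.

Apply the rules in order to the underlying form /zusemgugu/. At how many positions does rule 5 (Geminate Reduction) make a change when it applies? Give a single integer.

2

(1) t-Assibilation: no change — [zusemgugu]
(2) Voicing Between Vowels: [zusemgugu] → [zuzemgugu]
(3) Medial Vowel Deletion: [zuzemgugu] → [zzemggu]
(4) Labial Nasal Assimilation: no change — [zzemggu]
(5) Geminate Reduction: [zzemggu] → [zemgu]
Rule 5 changed 2 position(s).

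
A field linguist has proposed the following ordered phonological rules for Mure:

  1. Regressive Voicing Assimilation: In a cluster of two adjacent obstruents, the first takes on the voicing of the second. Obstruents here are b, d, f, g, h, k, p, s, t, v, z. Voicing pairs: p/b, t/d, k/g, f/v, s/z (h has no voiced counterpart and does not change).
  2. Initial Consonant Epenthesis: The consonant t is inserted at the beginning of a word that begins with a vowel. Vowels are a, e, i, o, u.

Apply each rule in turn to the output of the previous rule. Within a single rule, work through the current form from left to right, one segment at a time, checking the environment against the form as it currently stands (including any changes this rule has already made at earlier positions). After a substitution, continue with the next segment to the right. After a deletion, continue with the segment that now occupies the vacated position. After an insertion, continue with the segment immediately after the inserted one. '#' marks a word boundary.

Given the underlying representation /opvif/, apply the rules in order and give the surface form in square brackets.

[tobvif]

1 Regressive Voicing Assimilation: [opvif] → [obvif]
2 Initial Consonant Epenthesis: [obvif] → [tobvif]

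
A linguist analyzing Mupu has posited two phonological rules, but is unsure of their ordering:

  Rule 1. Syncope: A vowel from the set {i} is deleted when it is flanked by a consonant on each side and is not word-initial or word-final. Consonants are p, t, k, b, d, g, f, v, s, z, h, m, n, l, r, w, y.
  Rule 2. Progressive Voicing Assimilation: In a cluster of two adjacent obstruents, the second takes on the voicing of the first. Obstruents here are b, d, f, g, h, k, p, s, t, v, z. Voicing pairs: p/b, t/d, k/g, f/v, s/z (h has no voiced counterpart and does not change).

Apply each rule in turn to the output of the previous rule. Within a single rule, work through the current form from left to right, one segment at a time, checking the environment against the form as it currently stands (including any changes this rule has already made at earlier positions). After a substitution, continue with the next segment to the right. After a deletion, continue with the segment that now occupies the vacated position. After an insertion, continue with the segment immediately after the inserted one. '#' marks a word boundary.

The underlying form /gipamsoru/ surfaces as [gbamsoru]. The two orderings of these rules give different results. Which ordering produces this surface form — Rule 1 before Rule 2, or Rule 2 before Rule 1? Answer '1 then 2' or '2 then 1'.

1 then 2

Order 1 then 2:
  1 Syncope: [gipamsoru] → [gpamsoru]
  2 Progressive Voicing Assimilation: [gpamsoru] → [gbamsoru]
  result: [gbamsoru]
Order 2 then 1:
  2 Progressive Voicing Assimilation: no change — [gipamsoru]
  1 Syncope: [gipamsoru] → [gpamsoru]
  result: [gpamsoru]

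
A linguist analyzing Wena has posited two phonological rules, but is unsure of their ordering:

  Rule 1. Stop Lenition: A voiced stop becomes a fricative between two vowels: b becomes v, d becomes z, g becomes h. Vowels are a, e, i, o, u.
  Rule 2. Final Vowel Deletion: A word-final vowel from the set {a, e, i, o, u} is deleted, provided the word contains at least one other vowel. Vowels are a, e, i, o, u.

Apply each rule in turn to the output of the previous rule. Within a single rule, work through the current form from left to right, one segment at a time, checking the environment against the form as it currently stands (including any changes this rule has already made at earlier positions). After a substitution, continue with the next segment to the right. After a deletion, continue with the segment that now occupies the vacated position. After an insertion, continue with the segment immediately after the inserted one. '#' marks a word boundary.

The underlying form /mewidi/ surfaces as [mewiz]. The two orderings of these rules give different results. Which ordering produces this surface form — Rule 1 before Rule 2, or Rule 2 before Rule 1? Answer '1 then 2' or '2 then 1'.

Order 1 then 2:
  1 Stop Lenition: [mewidi] → [mewizi]
  2 Final Vowel Deletion: [mewizi] → [mewiz]
  result: [mewiz]
Order 2 then 1:
  2 Final Vowel Deletion: [mewidi] → [mewid]
  1 Stop Lenition: no change — [mewid]
  result: [mewid]

1 then 2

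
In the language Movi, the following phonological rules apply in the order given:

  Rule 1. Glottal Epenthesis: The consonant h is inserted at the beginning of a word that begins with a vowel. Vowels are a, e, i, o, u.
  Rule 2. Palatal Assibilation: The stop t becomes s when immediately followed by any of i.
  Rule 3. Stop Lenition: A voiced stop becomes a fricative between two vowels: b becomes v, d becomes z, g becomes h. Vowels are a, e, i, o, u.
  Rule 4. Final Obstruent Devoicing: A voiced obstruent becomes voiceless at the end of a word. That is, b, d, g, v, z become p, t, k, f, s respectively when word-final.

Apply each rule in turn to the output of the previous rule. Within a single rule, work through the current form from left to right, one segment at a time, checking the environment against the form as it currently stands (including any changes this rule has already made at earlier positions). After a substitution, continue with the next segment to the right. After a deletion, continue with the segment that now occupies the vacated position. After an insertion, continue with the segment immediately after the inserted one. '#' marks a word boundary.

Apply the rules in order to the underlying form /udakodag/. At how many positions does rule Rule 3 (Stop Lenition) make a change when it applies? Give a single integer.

2

Rule 1 Glottal Epenthesis: [udakodag] → [hudakodag]
Rule 2 Palatal Assibilation: no change — [hudakodag]
Rule 3 Stop Lenition: [hudakodag] → [huzakozag]
Rule 4 Final Obstruent Devoicing: [huzakozag] → [huzakozak]
Rule Rule 3 changed 2 position(s).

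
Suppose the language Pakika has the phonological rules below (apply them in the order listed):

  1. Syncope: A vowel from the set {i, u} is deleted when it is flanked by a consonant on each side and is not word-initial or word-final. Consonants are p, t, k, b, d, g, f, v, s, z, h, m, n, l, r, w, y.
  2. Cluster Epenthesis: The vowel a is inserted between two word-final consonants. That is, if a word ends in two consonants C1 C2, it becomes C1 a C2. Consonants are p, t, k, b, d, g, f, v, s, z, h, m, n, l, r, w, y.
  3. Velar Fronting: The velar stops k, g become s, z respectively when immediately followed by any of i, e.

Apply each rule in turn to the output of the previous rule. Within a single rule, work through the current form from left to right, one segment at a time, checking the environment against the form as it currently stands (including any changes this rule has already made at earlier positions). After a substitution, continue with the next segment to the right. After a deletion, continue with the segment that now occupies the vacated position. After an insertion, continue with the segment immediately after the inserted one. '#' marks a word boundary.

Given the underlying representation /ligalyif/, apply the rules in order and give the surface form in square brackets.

1 Syncope: [ligalyif] → [lgalyf]
2 Cluster Epenthesis: [lgalyf] → [lgalyaf]
3 Velar Fronting: no change — [lgalyaf]

[lgalyaf]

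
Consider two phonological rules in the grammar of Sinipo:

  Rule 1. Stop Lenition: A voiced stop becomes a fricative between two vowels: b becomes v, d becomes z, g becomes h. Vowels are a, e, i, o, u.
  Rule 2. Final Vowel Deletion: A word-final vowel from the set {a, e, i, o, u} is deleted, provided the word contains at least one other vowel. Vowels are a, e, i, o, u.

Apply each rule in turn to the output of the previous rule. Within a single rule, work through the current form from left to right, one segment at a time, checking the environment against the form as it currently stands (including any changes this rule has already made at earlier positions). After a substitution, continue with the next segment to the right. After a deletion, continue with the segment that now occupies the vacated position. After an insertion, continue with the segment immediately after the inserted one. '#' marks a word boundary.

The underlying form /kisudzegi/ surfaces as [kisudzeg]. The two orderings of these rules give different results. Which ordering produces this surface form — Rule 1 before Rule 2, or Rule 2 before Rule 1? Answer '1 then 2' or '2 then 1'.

Order 1 then 2:
  1 Stop Lenition: [kisudzegi] → [kisudzehi]
  2 Final Vowel Deletion: [kisudzehi] → [kisudzeh]
  result: [kisudzeh]
Order 2 then 1:
  2 Final Vowel Deletion: [kisudzegi] → [kisudzeg]
  1 Stop Lenition: no change — [kisudzeg]
  result: [kisudzeg]

2 then 1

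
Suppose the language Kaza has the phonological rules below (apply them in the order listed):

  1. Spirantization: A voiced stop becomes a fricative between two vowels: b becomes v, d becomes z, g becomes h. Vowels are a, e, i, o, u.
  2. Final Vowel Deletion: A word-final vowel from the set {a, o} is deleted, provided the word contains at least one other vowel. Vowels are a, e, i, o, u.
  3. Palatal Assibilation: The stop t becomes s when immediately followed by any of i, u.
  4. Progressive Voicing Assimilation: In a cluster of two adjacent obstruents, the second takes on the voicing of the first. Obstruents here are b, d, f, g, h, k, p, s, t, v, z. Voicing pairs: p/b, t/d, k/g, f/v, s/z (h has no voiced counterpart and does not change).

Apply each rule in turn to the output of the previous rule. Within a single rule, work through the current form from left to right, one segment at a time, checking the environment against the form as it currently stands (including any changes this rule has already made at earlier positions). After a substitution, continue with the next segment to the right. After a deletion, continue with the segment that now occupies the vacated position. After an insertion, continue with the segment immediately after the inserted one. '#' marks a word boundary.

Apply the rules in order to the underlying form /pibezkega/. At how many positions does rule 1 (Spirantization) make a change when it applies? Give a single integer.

2

1 Spirantization: [pibezkega] → [pivezkeha]
2 Final Vowel Deletion: [pivezkeha] → [pivezkeh]
3 Palatal Assibilation: no change — [pivezkeh]
4 Progressive Voicing Assimilation: [pivezkeh] → [pivezgeh]
Rule 1 changed 2 position(s).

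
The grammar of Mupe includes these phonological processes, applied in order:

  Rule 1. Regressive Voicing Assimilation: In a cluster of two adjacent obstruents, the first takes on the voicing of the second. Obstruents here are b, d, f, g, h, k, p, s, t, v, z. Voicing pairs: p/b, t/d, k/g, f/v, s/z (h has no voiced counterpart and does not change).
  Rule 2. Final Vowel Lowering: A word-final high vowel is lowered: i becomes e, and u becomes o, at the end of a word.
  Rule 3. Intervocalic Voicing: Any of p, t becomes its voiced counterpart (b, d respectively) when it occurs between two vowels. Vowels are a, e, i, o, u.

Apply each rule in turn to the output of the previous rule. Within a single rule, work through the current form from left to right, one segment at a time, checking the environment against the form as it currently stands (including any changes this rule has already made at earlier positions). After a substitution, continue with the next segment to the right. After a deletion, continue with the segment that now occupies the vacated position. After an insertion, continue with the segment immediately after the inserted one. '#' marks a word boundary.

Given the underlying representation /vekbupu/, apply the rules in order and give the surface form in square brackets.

[vegbubo]

Rule 1 Regressive Voicing Assimilation: [vekbupu] → [vegbupu]
Rule 2 Final Vowel Lowering: [vegbupu] → [vegbupo]
Rule 3 Intervocalic Voicing: [vegbupo] → [vegbubo]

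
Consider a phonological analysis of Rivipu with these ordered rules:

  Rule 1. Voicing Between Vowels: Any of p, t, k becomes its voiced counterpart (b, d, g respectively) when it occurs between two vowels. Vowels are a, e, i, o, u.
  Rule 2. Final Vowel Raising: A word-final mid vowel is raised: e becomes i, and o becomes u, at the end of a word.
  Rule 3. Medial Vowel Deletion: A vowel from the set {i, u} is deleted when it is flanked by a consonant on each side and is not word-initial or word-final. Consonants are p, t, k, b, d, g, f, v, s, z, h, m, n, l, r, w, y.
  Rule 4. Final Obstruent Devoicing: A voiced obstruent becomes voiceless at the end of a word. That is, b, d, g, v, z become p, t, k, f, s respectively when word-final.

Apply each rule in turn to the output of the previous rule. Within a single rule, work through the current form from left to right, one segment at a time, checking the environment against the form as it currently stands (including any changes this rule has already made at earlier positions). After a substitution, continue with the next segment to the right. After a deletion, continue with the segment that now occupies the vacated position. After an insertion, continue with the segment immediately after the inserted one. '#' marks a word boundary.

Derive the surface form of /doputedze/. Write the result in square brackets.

Rule 1 Voicing Between Vowels: [doputedze] → [dobudedze]
Rule 2 Final Vowel Raising: [dobudedze] → [dobudedzi]
Rule 3 Medial Vowel Deletion: [dobudedzi] → [dobdedzi]
Rule 4 Final Obstruent Devoicing: no change — [dobdedzi]

[dobdedzi]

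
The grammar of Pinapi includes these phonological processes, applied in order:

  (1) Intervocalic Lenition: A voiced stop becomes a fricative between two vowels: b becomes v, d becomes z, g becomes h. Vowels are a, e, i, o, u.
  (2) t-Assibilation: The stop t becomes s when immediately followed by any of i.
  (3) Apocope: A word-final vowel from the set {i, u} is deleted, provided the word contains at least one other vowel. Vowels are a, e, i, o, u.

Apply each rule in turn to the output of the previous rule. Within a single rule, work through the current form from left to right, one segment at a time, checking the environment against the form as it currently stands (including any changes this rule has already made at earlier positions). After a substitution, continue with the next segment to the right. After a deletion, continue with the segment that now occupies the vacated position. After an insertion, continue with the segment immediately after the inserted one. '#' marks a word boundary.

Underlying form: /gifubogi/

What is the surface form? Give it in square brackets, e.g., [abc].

(1) Intervocalic Lenition: [gifubogi] → [gifuvohi]
(2) t-Assibilation: no change — [gifuvohi]
(3) Apocope: [gifuvohi] → [gifuvoh]

[gifuvoh]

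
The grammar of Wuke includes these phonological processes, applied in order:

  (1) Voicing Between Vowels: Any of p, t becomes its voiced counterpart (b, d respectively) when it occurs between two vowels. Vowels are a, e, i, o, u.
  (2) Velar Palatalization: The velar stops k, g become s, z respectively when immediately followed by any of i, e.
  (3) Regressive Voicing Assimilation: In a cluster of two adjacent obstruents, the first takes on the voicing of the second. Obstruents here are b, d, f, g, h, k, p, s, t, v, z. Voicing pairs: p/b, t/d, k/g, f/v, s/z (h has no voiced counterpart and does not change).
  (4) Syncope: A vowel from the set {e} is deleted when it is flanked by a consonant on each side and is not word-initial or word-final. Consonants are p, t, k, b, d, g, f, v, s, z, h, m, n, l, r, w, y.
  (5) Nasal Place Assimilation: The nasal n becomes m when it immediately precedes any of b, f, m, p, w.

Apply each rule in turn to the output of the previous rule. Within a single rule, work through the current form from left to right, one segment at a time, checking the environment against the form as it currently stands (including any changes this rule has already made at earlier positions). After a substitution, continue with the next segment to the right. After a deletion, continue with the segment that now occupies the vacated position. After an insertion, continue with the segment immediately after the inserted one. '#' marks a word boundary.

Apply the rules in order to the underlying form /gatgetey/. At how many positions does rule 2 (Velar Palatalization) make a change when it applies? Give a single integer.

1

(1) Voicing Between Vowels: [gatgetey] → [gatgedey]
(2) Velar Palatalization: [gatgedey] → [gatzedey]
(3) Regressive Voicing Assimilation: [gatzedey] → [gadzedey]
(4) Syncope: [gadzedey] → [gadzdy]
(5) Nasal Place Assimilation: no change — [gadzdy]
Rule 2 changed 1 position(s).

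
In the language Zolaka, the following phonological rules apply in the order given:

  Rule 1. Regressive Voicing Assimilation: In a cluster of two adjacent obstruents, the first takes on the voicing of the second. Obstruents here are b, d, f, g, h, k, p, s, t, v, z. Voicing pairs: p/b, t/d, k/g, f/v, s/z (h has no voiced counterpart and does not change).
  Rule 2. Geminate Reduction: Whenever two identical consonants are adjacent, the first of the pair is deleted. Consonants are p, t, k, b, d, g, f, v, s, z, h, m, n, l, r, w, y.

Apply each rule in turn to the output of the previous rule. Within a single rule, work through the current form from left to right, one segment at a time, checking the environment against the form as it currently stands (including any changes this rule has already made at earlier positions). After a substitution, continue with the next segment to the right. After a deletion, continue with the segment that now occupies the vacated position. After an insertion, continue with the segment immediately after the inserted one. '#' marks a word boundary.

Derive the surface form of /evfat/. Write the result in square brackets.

Rule 1 Regressive Voicing Assimilation: [evfat] → [effat]
Rule 2 Geminate Reduction: [effat] → [efat]

[efat]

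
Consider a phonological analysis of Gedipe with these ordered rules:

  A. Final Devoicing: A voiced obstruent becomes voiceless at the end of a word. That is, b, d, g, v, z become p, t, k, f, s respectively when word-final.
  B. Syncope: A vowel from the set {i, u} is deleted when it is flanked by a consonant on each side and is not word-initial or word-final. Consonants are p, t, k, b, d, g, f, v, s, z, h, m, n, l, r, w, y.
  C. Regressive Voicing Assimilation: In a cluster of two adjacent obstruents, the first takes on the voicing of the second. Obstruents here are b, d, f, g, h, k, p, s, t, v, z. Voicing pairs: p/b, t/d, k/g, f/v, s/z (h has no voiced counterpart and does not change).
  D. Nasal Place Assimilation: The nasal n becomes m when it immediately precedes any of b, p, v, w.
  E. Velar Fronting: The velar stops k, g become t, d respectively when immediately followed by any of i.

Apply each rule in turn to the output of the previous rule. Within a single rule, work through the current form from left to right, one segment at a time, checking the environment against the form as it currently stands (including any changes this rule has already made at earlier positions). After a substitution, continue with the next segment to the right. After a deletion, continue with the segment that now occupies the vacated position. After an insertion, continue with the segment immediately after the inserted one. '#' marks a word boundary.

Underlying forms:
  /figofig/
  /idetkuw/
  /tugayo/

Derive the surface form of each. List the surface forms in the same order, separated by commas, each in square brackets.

/figofig/:
  A Final Devoicing: [figofig] → [figofik]
  B Syncope: [figofik] → [fgofk]
  C Regressive Voicing Assimilation: [fgofk] → [vgofk]
  D Nasal Place Assimilation: no change — [vgofk]
  E Velar Fronting: no change — [vgofk]
/idetkuw/:
  A Final Devoicing: no change — [idetkuw]
  B Syncope: [idetkuw] → [idetkw]
  C Regressive Voicing Assimilation: no change — [idetkw]
  D Nasal Place Assimilation: no change — [idetkw]
  E Velar Fronting: no change — [idetkw]
/tugayo/:
  A Final Devoicing: no change — [tugayo]
  B Syncope: [tugayo] → [tgayo]
  C Regressive Voicing Assimilation: [tgayo] → [dgayo]
  D Nasal Place Assimilation: no change — [dgayo]
  E Velar Fronting: no change — [dgayo]

[vgofk], [idetkw], [dgayo]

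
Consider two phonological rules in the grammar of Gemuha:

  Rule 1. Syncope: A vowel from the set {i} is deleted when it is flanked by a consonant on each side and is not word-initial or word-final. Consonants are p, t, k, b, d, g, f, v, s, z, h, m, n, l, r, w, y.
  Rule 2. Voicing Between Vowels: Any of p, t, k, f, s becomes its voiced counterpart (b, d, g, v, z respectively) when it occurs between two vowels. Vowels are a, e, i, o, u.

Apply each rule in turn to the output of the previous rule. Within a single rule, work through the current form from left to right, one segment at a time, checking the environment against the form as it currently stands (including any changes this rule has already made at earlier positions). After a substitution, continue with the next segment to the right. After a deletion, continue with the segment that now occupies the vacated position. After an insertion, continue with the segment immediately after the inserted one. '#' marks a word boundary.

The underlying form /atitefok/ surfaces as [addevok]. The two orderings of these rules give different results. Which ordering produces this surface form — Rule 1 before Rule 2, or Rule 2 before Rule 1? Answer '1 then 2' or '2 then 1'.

2 then 1

Order 1 then 2:
  1 Syncope: [atitefok] → [attefok]
  2 Voicing Between Vowels: [attefok] → [attevok]
  result: [attevok]
Order 2 then 1:
  2 Voicing Between Vowels: [atitefok] → [adidevok]
  1 Syncope: [adidevok] → [addevok]
  result: [addevok]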